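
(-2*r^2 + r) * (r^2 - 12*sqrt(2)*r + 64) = -2*r^4 + r^3 + 24*sqrt(2)*r^3 - 128*r^2 - 12*sqrt(2)*r^2 + 64*r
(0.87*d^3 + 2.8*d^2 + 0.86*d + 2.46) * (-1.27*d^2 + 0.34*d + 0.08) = -1.1049*d^5 - 3.2602*d^4 - 0.0706000000000002*d^3 - 2.6078*d^2 + 0.9052*d + 0.1968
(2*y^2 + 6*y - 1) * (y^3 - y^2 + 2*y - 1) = 2*y^5 + 4*y^4 - 3*y^3 + 11*y^2 - 8*y + 1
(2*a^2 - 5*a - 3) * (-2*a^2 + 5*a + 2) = -4*a^4 + 20*a^3 - 15*a^2 - 25*a - 6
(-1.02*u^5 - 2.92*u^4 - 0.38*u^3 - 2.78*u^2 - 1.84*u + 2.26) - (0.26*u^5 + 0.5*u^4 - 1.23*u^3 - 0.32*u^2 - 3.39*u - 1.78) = -1.28*u^5 - 3.42*u^4 + 0.85*u^3 - 2.46*u^2 + 1.55*u + 4.04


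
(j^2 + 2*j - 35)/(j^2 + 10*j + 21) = (j - 5)/(j + 3)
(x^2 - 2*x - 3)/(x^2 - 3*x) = (x + 1)/x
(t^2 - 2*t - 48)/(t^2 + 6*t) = (t - 8)/t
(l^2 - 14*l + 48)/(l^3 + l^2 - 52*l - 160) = (l - 6)/(l^2 + 9*l + 20)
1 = 1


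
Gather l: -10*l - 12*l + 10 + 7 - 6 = 11 - 22*l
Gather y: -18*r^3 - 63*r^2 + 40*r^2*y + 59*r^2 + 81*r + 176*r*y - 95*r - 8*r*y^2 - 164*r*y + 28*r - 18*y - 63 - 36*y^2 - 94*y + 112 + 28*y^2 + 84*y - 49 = -18*r^3 - 4*r^2 + 14*r + y^2*(-8*r - 8) + y*(40*r^2 + 12*r - 28)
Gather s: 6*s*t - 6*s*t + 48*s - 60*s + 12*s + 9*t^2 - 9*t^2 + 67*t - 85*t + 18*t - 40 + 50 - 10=0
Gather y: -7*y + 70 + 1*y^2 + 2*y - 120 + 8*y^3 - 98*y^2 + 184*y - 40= 8*y^3 - 97*y^2 + 179*y - 90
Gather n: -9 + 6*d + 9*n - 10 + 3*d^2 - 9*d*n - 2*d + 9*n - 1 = 3*d^2 + 4*d + n*(18 - 9*d) - 20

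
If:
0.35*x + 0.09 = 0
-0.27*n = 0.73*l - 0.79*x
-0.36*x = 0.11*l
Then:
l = 0.84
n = -3.03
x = -0.26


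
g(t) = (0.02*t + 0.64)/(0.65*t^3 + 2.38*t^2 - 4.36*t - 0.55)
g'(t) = (0.02*t + 0.64)*(-1.95*t^2 - 4.76*t + 4.36)/(0.65*t^3 + 2.38*t^2 - 4.36*t - 0.55)^2 + 0.02/(0.65*t^3 + 2.38*t^2 - 4.36*t - 0.55) = (-0.026*t^3 - 1.2956*t^2 - 3.0464*t + 2.7794)/(0.4225*t^6 + 3.094*t^5 - 0.00360000000000138*t^4 - 21.4686*t^3 + 16.3916*t^2 + 4.796*t + 0.3025)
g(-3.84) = 0.04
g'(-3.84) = -0.02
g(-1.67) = 0.06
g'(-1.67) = 0.04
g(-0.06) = -2.28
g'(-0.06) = 37.73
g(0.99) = -0.35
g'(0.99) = -0.42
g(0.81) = -0.30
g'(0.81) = -0.12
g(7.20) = 0.00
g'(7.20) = -0.00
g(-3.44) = 0.04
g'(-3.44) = -0.00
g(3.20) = 0.02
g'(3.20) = -0.02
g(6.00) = 0.00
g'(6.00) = -0.00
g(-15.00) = -0.00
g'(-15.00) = -0.00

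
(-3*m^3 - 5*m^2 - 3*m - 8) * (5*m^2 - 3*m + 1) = -15*m^5 - 16*m^4 - 3*m^3 - 36*m^2 + 21*m - 8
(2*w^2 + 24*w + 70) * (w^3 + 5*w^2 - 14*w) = 2*w^5 + 34*w^4 + 162*w^3 + 14*w^2 - 980*w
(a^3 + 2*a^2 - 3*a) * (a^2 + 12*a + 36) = a^5 + 14*a^4 + 57*a^3 + 36*a^2 - 108*a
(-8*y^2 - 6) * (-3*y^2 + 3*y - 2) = 24*y^4 - 24*y^3 + 34*y^2 - 18*y + 12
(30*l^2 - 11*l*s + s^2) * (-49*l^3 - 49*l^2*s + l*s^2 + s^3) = -1470*l^5 - 931*l^4*s + 520*l^3*s^2 - 30*l^2*s^3 - 10*l*s^4 + s^5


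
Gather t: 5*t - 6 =5*t - 6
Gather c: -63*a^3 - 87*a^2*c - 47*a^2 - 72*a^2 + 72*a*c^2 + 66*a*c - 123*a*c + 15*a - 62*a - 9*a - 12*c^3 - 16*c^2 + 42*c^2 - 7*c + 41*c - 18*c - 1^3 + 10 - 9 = -63*a^3 - 119*a^2 - 56*a - 12*c^3 + c^2*(72*a + 26) + c*(-87*a^2 - 57*a + 16)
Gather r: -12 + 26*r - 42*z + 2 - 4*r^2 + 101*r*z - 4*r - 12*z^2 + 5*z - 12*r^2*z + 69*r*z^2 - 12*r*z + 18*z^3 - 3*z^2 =r^2*(-12*z - 4) + r*(69*z^2 + 89*z + 22) + 18*z^3 - 15*z^2 - 37*z - 10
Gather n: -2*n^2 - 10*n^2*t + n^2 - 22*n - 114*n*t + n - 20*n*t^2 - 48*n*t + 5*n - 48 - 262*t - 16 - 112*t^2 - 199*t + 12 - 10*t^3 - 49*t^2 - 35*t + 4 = n^2*(-10*t - 1) + n*(-20*t^2 - 162*t - 16) - 10*t^3 - 161*t^2 - 496*t - 48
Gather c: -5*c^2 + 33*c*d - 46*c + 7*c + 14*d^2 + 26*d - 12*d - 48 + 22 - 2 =-5*c^2 + c*(33*d - 39) + 14*d^2 + 14*d - 28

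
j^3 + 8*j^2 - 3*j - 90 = (j - 3)*(j + 5)*(j + 6)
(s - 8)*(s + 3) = s^2 - 5*s - 24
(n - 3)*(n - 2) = n^2 - 5*n + 6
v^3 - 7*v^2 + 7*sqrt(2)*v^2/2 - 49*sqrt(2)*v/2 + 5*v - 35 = (v - 7)*(v + sqrt(2))*(v + 5*sqrt(2)/2)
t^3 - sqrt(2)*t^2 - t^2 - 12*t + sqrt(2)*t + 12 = (t - 1)*(t - 3*sqrt(2))*(t + 2*sqrt(2))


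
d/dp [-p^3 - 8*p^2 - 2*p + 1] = -3*p^2 - 16*p - 2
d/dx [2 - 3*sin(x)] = -3*cos(x)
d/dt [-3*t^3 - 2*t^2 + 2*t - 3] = -9*t^2 - 4*t + 2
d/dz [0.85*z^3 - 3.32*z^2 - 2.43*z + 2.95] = 2.55*z^2 - 6.64*z - 2.43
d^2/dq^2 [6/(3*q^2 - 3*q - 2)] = 36*(3*q^2 - 3*q - 3*(2*q - 1)^2 - 2)/(-3*q^2 + 3*q + 2)^3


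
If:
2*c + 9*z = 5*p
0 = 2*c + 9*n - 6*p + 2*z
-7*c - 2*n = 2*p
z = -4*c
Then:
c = 0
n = 0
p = 0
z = 0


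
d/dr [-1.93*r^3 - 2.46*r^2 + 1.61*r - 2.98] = -5.79*r^2 - 4.92*r + 1.61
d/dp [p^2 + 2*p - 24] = 2*p + 2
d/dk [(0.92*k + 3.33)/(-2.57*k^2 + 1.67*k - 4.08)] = (2.3644*k^2 + 17.1162*k - 9.3147)/(6.6049*k^4 - 8.5838*k^3 + 23.7601*k^2 - 13.6272*k + 16.6464)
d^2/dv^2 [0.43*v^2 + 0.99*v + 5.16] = 0.860000000000000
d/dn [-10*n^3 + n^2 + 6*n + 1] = -30*n^2 + 2*n + 6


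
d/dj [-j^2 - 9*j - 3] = -2*j - 9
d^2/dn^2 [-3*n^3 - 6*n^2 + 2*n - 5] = -18*n - 12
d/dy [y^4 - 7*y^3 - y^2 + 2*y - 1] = 4*y^3 - 21*y^2 - 2*y + 2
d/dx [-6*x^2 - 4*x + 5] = -12*x - 4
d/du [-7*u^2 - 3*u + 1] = -14*u - 3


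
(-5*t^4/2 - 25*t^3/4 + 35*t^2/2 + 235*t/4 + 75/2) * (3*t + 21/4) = -15*t^5/2 - 255*t^4/8 + 315*t^3/16 + 2145*t^2/8 + 6735*t/16 + 1575/8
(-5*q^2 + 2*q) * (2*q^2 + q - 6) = -10*q^4 - q^3 + 32*q^2 - 12*q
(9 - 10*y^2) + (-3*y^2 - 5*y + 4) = -13*y^2 - 5*y + 13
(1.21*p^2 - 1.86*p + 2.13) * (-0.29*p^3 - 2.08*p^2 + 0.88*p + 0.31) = -0.3509*p^5 - 1.9774*p^4 + 4.3159*p^3 - 5.6921*p^2 + 1.2978*p + 0.6603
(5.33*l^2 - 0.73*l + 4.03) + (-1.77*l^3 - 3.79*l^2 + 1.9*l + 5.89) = -1.77*l^3 + 1.54*l^2 + 1.17*l + 9.92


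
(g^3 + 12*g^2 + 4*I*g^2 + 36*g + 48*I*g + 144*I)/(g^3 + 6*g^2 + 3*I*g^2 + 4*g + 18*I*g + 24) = (g + 6)/(g - I)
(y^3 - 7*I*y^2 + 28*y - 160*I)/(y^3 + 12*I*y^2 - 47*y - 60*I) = (y^2 - 12*I*y - 32)/(y^2 + 7*I*y - 12)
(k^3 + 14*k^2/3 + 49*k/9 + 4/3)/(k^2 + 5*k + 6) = (9*k^2 + 15*k + 4)/(9*(k + 2))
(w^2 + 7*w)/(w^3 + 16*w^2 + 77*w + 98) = w/(w^2 + 9*w + 14)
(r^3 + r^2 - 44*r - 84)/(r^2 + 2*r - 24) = (r^2 - 5*r - 14)/(r - 4)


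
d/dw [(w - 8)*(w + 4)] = 2*w - 4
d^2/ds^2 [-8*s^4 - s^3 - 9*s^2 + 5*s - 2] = -96*s^2 - 6*s - 18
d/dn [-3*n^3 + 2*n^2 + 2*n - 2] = -9*n^2 + 4*n + 2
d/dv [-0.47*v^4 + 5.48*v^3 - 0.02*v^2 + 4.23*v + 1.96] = -1.88*v^3 + 16.44*v^2 - 0.04*v + 4.23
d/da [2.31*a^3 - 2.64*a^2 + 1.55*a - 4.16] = 6.93*a^2 - 5.28*a + 1.55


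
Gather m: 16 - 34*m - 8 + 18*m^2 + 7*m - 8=18*m^2 - 27*m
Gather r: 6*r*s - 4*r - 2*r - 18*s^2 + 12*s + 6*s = r*(6*s - 6) - 18*s^2 + 18*s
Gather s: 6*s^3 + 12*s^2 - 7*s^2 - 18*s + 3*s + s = 6*s^3 + 5*s^2 - 14*s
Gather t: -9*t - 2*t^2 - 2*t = -2*t^2 - 11*t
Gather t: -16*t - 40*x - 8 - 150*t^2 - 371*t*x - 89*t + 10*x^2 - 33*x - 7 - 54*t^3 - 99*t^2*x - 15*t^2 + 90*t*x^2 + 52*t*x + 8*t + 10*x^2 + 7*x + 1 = -54*t^3 + t^2*(-99*x - 165) + t*(90*x^2 - 319*x - 97) + 20*x^2 - 66*x - 14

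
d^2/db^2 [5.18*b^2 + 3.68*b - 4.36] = 10.3600000000000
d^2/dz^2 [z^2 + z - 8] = 2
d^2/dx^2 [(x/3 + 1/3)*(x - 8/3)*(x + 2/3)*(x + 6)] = 4*x^2 + 10*x - 176/27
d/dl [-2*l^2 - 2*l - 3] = -4*l - 2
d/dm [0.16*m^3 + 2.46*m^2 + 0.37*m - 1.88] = 0.48*m^2 + 4.92*m + 0.37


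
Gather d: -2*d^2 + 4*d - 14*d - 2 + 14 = -2*d^2 - 10*d + 12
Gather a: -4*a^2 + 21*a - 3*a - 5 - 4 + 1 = -4*a^2 + 18*a - 8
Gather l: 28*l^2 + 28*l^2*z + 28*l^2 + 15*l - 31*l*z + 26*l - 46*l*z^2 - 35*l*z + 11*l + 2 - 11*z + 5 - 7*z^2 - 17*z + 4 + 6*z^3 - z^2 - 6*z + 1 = l^2*(28*z + 56) + l*(-46*z^2 - 66*z + 52) + 6*z^3 - 8*z^2 - 34*z + 12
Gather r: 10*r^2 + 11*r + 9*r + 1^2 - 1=10*r^2 + 20*r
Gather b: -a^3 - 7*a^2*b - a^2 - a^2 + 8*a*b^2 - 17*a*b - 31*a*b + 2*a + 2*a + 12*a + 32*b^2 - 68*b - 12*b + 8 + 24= -a^3 - 2*a^2 + 16*a + b^2*(8*a + 32) + b*(-7*a^2 - 48*a - 80) + 32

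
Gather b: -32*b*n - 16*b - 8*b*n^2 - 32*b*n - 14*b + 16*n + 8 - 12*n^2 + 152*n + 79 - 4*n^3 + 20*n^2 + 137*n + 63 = b*(-8*n^2 - 64*n - 30) - 4*n^3 + 8*n^2 + 305*n + 150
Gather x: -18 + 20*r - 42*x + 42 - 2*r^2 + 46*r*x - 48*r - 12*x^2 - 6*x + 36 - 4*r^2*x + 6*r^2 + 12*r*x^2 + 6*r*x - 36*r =4*r^2 - 64*r + x^2*(12*r - 12) + x*(-4*r^2 + 52*r - 48) + 60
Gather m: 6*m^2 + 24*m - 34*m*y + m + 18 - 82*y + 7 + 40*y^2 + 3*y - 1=6*m^2 + m*(25 - 34*y) + 40*y^2 - 79*y + 24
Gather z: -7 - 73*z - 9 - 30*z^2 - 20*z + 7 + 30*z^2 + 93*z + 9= 0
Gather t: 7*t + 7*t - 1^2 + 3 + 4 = 14*t + 6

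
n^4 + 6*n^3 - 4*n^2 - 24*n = n*(n - 2)*(n + 2)*(n + 6)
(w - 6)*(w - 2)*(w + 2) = w^3 - 6*w^2 - 4*w + 24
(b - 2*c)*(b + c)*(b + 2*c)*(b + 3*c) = b^4 + 4*b^3*c - b^2*c^2 - 16*b*c^3 - 12*c^4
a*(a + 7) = a^2 + 7*a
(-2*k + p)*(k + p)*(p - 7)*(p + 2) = -2*k^2*p^2 + 10*k^2*p + 28*k^2 - k*p^3 + 5*k*p^2 + 14*k*p + p^4 - 5*p^3 - 14*p^2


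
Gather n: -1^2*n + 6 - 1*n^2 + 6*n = -n^2 + 5*n + 6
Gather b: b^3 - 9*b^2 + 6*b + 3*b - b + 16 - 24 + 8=b^3 - 9*b^2 + 8*b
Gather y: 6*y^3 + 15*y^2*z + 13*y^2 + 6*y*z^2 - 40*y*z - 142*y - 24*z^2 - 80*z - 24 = 6*y^3 + y^2*(15*z + 13) + y*(6*z^2 - 40*z - 142) - 24*z^2 - 80*z - 24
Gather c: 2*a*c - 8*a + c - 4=-8*a + c*(2*a + 1) - 4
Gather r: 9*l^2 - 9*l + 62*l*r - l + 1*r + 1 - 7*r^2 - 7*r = 9*l^2 - 10*l - 7*r^2 + r*(62*l - 6) + 1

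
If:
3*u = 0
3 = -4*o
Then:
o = -3/4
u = 0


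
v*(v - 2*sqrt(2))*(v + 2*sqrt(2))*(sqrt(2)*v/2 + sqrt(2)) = sqrt(2)*v^4/2 + sqrt(2)*v^3 - 4*sqrt(2)*v^2 - 8*sqrt(2)*v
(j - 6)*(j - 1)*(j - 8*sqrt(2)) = j^3 - 8*sqrt(2)*j^2 - 7*j^2 + 6*j + 56*sqrt(2)*j - 48*sqrt(2)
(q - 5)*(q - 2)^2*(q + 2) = q^4 - 7*q^3 + 6*q^2 + 28*q - 40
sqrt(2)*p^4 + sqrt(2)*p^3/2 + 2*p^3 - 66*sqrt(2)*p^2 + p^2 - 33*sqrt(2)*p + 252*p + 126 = (p - 3*sqrt(2))^2*(p + 7*sqrt(2))*(sqrt(2)*p + sqrt(2)/2)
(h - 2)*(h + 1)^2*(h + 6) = h^4 + 6*h^3 - 3*h^2 - 20*h - 12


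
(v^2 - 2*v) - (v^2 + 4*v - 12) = 12 - 6*v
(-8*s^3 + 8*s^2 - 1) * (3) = -24*s^3 + 24*s^2 - 3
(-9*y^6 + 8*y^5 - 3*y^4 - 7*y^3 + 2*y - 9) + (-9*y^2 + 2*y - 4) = -9*y^6 + 8*y^5 - 3*y^4 - 7*y^3 - 9*y^2 + 4*y - 13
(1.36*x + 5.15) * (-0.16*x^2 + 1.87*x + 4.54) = -0.2176*x^3 + 1.7192*x^2 + 15.8049*x + 23.381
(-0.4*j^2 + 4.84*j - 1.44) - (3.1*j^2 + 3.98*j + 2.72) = -3.5*j^2 + 0.86*j - 4.16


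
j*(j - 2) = j^2 - 2*j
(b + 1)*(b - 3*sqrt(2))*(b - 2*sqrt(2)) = b^3 - 5*sqrt(2)*b^2 + b^2 - 5*sqrt(2)*b + 12*b + 12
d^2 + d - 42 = (d - 6)*(d + 7)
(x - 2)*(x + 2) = x^2 - 4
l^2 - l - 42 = (l - 7)*(l + 6)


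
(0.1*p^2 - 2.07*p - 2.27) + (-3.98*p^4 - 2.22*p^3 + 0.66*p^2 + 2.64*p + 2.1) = -3.98*p^4 - 2.22*p^3 + 0.76*p^2 + 0.57*p - 0.17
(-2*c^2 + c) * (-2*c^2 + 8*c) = 4*c^4 - 18*c^3 + 8*c^2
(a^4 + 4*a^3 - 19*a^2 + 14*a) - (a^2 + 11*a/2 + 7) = a^4 + 4*a^3 - 20*a^2 + 17*a/2 - 7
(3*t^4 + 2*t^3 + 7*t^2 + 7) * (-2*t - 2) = -6*t^5 - 10*t^4 - 18*t^3 - 14*t^2 - 14*t - 14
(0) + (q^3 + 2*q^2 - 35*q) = q^3 + 2*q^2 - 35*q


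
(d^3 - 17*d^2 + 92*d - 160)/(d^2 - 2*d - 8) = (d^2 - 13*d + 40)/(d + 2)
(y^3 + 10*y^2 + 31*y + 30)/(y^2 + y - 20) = (y^2 + 5*y + 6)/(y - 4)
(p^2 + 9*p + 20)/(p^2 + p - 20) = (p + 4)/(p - 4)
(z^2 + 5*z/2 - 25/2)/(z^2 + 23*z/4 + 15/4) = 2*(2*z - 5)/(4*z + 3)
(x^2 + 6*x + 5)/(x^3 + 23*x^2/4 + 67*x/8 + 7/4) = 8*(x^2 + 6*x + 5)/(8*x^3 + 46*x^2 + 67*x + 14)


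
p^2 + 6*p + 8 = (p + 2)*(p + 4)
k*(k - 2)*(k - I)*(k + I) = k^4 - 2*k^3 + k^2 - 2*k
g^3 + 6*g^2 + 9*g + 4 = (g + 1)^2*(g + 4)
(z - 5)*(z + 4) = z^2 - z - 20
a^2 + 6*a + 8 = (a + 2)*(a + 4)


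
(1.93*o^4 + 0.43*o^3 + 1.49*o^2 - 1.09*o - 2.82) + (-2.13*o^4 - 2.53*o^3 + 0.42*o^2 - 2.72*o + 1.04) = -0.2*o^4 - 2.1*o^3 + 1.91*o^2 - 3.81*o - 1.78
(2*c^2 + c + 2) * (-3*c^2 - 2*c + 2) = -6*c^4 - 7*c^3 - 4*c^2 - 2*c + 4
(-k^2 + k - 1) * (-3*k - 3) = 3*k^3 + 3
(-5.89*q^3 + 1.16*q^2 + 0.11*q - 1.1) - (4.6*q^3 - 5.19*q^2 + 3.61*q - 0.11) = -10.49*q^3 + 6.35*q^2 - 3.5*q - 0.99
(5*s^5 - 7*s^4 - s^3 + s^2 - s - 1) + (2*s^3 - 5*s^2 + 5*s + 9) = 5*s^5 - 7*s^4 + s^3 - 4*s^2 + 4*s + 8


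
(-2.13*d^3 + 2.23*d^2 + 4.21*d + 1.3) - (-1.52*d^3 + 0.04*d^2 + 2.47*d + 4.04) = -0.61*d^3 + 2.19*d^2 + 1.74*d - 2.74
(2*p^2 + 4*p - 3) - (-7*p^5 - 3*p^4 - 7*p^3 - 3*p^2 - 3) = 7*p^5 + 3*p^4 + 7*p^3 + 5*p^2 + 4*p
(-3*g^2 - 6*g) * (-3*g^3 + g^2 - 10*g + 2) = 9*g^5 + 15*g^4 + 24*g^3 + 54*g^2 - 12*g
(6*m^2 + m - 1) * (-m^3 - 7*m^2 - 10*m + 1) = -6*m^5 - 43*m^4 - 66*m^3 + 3*m^2 + 11*m - 1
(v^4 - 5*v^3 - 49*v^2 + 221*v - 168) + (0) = v^4 - 5*v^3 - 49*v^2 + 221*v - 168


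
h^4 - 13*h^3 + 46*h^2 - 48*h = h*(h - 8)*(h - 3)*(h - 2)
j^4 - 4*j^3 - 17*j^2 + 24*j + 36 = (j - 6)*(j - 2)*(j + 1)*(j + 3)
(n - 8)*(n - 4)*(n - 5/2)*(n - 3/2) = n^4 - 16*n^3 + 335*n^2/4 - 173*n + 120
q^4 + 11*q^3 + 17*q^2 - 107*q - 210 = (q - 3)*(q + 2)*(q + 5)*(q + 7)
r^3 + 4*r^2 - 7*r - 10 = (r - 2)*(r + 1)*(r + 5)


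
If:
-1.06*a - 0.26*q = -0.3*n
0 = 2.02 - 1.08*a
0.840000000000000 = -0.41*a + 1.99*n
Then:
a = 1.87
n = 0.81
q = -6.69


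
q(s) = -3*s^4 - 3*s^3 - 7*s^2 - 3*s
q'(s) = -12*s^3 - 9*s^2 - 14*s - 3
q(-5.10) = -1798.38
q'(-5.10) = 1426.12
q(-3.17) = -268.21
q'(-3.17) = 333.20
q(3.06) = -423.71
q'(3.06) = -473.94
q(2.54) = -226.81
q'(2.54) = -293.27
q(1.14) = -22.03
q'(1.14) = -48.43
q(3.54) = -702.55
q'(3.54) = -697.69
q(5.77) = -4151.91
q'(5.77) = -2688.62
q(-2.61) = -125.73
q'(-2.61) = 185.59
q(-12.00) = -57996.00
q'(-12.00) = 19605.00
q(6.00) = -4806.00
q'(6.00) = -3003.00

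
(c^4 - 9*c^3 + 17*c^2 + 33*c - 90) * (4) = 4*c^4 - 36*c^3 + 68*c^2 + 132*c - 360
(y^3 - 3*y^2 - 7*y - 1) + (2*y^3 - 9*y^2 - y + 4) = 3*y^3 - 12*y^2 - 8*y + 3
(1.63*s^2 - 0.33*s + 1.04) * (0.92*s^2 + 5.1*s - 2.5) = 1.4996*s^4 + 8.0094*s^3 - 4.8012*s^2 + 6.129*s - 2.6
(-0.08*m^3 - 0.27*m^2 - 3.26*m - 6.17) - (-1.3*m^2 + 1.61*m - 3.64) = -0.08*m^3 + 1.03*m^2 - 4.87*m - 2.53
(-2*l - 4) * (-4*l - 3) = 8*l^2 + 22*l + 12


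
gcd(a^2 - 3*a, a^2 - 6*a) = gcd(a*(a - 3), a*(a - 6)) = a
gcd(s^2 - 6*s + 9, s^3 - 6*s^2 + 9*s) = s^2 - 6*s + 9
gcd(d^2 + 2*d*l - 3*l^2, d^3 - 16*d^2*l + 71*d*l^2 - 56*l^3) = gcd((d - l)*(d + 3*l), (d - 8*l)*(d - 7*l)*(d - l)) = d - l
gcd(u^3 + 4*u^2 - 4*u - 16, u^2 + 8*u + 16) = u + 4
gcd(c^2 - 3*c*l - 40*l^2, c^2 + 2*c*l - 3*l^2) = 1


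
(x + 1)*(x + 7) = x^2 + 8*x + 7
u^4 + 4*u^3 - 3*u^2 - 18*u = u*(u - 2)*(u + 3)^2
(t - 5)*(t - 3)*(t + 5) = t^3 - 3*t^2 - 25*t + 75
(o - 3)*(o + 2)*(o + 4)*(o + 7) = o^4 + 10*o^3 + 11*o^2 - 94*o - 168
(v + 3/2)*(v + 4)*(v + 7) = v^3 + 25*v^2/2 + 89*v/2 + 42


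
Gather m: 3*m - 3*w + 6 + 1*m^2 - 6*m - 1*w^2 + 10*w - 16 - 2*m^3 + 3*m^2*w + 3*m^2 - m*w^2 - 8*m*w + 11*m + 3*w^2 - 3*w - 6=-2*m^3 + m^2*(3*w + 4) + m*(-w^2 - 8*w + 8) + 2*w^2 + 4*w - 16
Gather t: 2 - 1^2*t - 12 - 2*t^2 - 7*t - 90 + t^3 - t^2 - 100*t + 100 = t^3 - 3*t^2 - 108*t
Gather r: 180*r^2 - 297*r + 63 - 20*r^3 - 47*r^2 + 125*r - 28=-20*r^3 + 133*r^2 - 172*r + 35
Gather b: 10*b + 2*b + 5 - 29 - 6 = 12*b - 30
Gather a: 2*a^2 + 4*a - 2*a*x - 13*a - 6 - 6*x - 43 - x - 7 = 2*a^2 + a*(-2*x - 9) - 7*x - 56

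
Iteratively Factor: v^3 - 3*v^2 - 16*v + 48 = (v - 4)*(v^2 + v - 12) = (v - 4)*(v + 4)*(v - 3)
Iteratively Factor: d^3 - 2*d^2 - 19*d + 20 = (d - 1)*(d^2 - d - 20) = (d - 1)*(d + 4)*(d - 5)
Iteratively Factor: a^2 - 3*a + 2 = (a - 1)*(a - 2)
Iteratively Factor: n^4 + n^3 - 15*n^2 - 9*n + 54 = (n - 2)*(n^3 + 3*n^2 - 9*n - 27) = (n - 3)*(n - 2)*(n^2 + 6*n + 9) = (n - 3)*(n - 2)*(n + 3)*(n + 3)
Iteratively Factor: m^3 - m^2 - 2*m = (m - 2)*(m^2 + m) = (m - 2)*(m + 1)*(m)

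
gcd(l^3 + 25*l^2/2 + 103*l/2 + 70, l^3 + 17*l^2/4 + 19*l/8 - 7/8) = l + 7/2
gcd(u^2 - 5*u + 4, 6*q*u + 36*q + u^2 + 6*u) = 1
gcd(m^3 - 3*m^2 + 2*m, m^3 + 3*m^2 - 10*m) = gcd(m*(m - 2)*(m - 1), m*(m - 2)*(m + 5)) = m^2 - 2*m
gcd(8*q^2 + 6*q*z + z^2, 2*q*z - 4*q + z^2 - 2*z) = 2*q + z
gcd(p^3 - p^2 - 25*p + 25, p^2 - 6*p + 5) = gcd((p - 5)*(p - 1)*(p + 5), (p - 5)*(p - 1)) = p^2 - 6*p + 5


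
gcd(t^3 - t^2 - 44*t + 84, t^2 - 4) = t - 2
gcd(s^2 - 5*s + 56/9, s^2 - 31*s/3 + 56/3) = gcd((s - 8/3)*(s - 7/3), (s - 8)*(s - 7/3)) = s - 7/3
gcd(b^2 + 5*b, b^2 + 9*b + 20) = b + 5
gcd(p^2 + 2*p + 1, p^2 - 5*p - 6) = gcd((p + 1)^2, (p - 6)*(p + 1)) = p + 1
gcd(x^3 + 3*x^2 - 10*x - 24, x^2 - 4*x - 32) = x + 4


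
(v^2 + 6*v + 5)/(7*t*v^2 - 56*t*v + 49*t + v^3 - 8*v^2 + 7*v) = (v^2 + 6*v + 5)/(7*t*v^2 - 56*t*v + 49*t + v^3 - 8*v^2 + 7*v)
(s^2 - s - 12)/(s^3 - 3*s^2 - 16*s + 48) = (s + 3)/(s^2 + s - 12)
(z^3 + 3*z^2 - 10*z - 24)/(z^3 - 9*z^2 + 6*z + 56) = (z^2 + z - 12)/(z^2 - 11*z + 28)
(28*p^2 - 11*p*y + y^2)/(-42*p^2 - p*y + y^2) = (-4*p + y)/(6*p + y)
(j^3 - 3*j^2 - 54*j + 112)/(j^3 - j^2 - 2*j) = (j^2 - j - 56)/(j*(j + 1))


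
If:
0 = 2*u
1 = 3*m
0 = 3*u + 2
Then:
No Solution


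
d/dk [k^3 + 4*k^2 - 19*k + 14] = 3*k^2 + 8*k - 19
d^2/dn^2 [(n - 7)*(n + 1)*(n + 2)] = 6*n - 8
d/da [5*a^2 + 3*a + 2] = 10*a + 3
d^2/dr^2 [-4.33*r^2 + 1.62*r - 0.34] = -8.66000000000000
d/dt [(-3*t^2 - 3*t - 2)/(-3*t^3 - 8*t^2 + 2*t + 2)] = (-9*t^4 - 18*t^3 - 48*t^2 - 44*t - 2)/(9*t^6 + 48*t^5 + 52*t^4 - 44*t^3 - 28*t^2 + 8*t + 4)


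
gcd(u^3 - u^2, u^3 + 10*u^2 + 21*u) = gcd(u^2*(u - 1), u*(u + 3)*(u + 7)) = u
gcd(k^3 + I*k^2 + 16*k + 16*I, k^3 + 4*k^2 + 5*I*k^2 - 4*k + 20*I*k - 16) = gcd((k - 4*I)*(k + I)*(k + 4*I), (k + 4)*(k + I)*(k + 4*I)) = k^2 + 5*I*k - 4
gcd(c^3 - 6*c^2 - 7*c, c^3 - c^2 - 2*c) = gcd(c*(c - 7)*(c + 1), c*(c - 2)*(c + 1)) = c^2 + c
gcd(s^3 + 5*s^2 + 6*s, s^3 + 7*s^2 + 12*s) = s^2 + 3*s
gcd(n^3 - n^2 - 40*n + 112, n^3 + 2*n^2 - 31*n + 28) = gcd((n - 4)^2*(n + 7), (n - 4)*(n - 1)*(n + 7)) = n^2 + 3*n - 28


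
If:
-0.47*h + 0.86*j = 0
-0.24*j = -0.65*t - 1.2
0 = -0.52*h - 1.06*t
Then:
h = 2.67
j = 1.46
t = -1.31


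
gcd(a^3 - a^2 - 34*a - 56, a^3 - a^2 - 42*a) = a - 7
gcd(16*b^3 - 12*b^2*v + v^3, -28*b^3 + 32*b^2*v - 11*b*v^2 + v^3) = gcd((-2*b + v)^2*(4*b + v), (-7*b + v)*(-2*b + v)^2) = 4*b^2 - 4*b*v + v^2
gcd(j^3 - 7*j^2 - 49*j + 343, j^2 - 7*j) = j - 7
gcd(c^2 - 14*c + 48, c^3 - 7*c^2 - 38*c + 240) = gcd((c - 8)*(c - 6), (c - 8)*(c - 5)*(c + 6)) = c - 8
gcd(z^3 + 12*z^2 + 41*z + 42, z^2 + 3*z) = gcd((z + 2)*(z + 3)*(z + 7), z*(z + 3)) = z + 3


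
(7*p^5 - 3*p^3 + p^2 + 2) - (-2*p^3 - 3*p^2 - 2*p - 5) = 7*p^5 - p^3 + 4*p^2 + 2*p + 7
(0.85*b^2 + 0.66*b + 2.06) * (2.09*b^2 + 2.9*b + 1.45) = 1.7765*b^4 + 3.8444*b^3 + 7.4519*b^2 + 6.931*b + 2.987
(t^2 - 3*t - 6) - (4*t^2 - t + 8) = -3*t^2 - 2*t - 14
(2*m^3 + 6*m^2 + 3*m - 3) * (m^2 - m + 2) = 2*m^5 + 4*m^4 + m^3 + 6*m^2 + 9*m - 6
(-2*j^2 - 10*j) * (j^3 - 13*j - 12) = -2*j^5 - 10*j^4 + 26*j^3 + 154*j^2 + 120*j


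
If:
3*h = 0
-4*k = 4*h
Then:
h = 0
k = 0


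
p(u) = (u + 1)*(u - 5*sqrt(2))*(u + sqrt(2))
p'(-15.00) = 799.05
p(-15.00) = -4197.94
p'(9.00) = 143.52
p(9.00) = 200.88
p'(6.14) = 40.26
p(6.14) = -50.22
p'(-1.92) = 13.28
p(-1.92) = -4.18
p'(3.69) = -9.18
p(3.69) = -80.94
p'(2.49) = -20.25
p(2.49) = -62.42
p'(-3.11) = 42.33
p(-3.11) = -36.43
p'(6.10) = 39.16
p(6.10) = -51.81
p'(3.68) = -9.30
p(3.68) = -80.85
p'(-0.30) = -12.59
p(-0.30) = -5.75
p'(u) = (u + 1)*(u - 5*sqrt(2)) + (u + 1)*(u + sqrt(2)) + (u - 5*sqrt(2))*(u + sqrt(2))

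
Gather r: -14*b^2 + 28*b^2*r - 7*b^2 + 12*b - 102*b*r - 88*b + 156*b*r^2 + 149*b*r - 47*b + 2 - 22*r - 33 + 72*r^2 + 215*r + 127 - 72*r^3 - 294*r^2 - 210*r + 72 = -21*b^2 - 123*b - 72*r^3 + r^2*(156*b - 222) + r*(28*b^2 + 47*b - 17) + 168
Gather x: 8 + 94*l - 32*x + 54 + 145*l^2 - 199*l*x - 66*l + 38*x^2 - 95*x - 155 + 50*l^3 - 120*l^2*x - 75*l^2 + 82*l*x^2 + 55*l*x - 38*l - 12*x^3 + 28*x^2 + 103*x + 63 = 50*l^3 + 70*l^2 - 10*l - 12*x^3 + x^2*(82*l + 66) + x*(-120*l^2 - 144*l - 24) - 30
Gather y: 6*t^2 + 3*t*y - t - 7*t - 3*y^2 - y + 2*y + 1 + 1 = 6*t^2 - 8*t - 3*y^2 + y*(3*t + 1) + 2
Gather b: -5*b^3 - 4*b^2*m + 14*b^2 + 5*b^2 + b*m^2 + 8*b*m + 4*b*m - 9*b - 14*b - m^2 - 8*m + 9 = -5*b^3 + b^2*(19 - 4*m) + b*(m^2 + 12*m - 23) - m^2 - 8*m + 9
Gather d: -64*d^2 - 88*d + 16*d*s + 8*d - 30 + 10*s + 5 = -64*d^2 + d*(16*s - 80) + 10*s - 25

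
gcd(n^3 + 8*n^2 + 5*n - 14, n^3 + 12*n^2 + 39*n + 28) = n + 7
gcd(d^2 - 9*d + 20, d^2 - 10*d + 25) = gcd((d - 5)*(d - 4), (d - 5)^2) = d - 5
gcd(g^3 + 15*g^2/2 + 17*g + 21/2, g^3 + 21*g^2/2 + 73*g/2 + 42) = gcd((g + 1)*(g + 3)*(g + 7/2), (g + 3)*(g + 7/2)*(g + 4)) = g^2 + 13*g/2 + 21/2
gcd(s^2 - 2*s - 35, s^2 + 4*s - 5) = s + 5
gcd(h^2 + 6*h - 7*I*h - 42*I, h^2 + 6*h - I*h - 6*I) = h + 6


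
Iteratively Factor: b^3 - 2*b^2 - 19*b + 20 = (b - 1)*(b^2 - b - 20) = (b - 1)*(b + 4)*(b - 5)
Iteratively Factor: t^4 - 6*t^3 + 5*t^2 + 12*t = (t)*(t^3 - 6*t^2 + 5*t + 12) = t*(t - 3)*(t^2 - 3*t - 4) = t*(t - 3)*(t + 1)*(t - 4)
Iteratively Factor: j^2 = (j)*(j)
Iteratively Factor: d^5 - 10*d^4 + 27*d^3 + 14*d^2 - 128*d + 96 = (d - 1)*(d^4 - 9*d^3 + 18*d^2 + 32*d - 96) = (d - 4)*(d - 1)*(d^3 - 5*d^2 - 2*d + 24) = (d - 4)*(d - 3)*(d - 1)*(d^2 - 2*d - 8) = (d - 4)*(d - 3)*(d - 1)*(d + 2)*(d - 4)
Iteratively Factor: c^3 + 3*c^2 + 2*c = (c + 2)*(c^2 + c) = c*(c + 2)*(c + 1)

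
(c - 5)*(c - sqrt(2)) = c^2 - 5*c - sqrt(2)*c + 5*sqrt(2)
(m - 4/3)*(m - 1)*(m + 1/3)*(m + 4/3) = m^4 - 2*m^3/3 - 19*m^2/9 + 32*m/27 + 16/27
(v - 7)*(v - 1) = v^2 - 8*v + 7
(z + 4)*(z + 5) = z^2 + 9*z + 20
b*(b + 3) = b^2 + 3*b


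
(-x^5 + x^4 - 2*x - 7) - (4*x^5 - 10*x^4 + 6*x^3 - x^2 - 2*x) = -5*x^5 + 11*x^4 - 6*x^3 + x^2 - 7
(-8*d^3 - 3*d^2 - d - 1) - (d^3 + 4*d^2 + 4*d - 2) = -9*d^3 - 7*d^2 - 5*d + 1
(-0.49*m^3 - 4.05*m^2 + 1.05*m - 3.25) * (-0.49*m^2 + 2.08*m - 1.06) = 0.2401*m^5 + 0.9653*m^4 - 8.4191*m^3 + 8.0695*m^2 - 7.873*m + 3.445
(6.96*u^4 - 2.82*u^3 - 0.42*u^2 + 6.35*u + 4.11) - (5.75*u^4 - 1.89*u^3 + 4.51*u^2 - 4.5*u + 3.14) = 1.21*u^4 - 0.93*u^3 - 4.93*u^2 + 10.85*u + 0.97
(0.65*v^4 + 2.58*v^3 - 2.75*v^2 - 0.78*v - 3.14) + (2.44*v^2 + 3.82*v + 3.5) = 0.65*v^4 + 2.58*v^3 - 0.31*v^2 + 3.04*v + 0.36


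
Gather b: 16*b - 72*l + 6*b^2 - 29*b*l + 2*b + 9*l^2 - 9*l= 6*b^2 + b*(18 - 29*l) + 9*l^2 - 81*l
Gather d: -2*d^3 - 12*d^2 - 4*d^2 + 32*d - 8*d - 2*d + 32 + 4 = -2*d^3 - 16*d^2 + 22*d + 36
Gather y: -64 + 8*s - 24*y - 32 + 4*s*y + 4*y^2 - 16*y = 8*s + 4*y^2 + y*(4*s - 40) - 96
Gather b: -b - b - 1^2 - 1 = -2*b - 2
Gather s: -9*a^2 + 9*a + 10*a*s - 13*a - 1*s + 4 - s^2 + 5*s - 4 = -9*a^2 - 4*a - s^2 + s*(10*a + 4)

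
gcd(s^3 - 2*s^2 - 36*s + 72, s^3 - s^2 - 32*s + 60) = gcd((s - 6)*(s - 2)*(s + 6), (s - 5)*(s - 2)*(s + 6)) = s^2 + 4*s - 12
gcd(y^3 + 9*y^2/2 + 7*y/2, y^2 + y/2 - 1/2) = y + 1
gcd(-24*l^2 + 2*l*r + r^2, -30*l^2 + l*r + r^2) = 6*l + r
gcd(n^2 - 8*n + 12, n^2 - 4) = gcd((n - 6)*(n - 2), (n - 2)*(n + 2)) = n - 2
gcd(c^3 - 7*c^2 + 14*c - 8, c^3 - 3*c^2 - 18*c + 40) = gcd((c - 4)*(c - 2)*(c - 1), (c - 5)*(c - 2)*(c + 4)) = c - 2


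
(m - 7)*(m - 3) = m^2 - 10*m + 21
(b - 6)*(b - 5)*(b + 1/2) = b^3 - 21*b^2/2 + 49*b/2 + 15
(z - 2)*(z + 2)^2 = z^3 + 2*z^2 - 4*z - 8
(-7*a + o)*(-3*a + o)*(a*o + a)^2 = 21*a^4*o^2 + 42*a^4*o + 21*a^4 - 10*a^3*o^3 - 20*a^3*o^2 - 10*a^3*o + a^2*o^4 + 2*a^2*o^3 + a^2*o^2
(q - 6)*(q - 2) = q^2 - 8*q + 12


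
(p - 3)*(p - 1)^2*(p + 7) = p^4 + 2*p^3 - 28*p^2 + 46*p - 21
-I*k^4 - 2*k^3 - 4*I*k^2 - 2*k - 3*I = (k - 3*I)*(k - I)*(k + I)*(-I*k + 1)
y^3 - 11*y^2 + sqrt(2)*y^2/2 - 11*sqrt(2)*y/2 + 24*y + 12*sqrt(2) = (y - 8)*(y - 3)*(y + sqrt(2)/2)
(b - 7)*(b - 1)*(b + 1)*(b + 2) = b^4 - 5*b^3 - 15*b^2 + 5*b + 14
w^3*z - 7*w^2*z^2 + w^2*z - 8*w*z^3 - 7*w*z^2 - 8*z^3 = (w - 8*z)*(w + z)*(w*z + z)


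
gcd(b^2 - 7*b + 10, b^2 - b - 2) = b - 2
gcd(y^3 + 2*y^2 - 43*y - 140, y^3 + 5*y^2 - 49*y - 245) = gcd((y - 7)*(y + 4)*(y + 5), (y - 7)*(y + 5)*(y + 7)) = y^2 - 2*y - 35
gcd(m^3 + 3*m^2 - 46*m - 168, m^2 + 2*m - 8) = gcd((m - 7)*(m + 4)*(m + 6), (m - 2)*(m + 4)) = m + 4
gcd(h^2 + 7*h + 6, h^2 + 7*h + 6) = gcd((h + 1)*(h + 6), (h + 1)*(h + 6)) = h^2 + 7*h + 6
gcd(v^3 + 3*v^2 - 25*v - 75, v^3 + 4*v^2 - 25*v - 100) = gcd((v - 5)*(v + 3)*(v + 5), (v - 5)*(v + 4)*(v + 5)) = v^2 - 25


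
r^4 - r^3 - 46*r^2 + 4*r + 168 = (r - 7)*(r - 2)*(r + 2)*(r + 6)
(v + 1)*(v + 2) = v^2 + 3*v + 2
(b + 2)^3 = b^3 + 6*b^2 + 12*b + 8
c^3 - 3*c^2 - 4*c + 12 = (c - 3)*(c - 2)*(c + 2)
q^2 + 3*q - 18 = (q - 3)*(q + 6)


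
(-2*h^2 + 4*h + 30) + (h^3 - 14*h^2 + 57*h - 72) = h^3 - 16*h^2 + 61*h - 42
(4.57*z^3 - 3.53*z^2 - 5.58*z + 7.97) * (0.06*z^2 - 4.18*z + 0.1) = 0.2742*z^5 - 19.3144*z^4 + 14.8776*z^3 + 23.4496*z^2 - 33.8726*z + 0.797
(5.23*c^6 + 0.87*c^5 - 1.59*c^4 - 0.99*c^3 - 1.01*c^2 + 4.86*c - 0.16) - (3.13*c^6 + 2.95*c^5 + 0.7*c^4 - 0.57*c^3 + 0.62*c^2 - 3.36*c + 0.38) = 2.1*c^6 - 2.08*c^5 - 2.29*c^4 - 0.42*c^3 - 1.63*c^2 + 8.22*c - 0.54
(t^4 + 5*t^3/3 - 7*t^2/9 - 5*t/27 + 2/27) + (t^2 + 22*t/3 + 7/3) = t^4 + 5*t^3/3 + 2*t^2/9 + 193*t/27 + 65/27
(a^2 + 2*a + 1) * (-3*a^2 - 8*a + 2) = -3*a^4 - 14*a^3 - 17*a^2 - 4*a + 2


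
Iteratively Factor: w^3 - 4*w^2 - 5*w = (w + 1)*(w^2 - 5*w) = (w - 5)*(w + 1)*(w)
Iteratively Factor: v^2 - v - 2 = (v - 2)*(v + 1)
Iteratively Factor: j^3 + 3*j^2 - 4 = (j + 2)*(j^2 + j - 2) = (j + 2)^2*(j - 1)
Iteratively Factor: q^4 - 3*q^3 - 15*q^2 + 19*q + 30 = (q + 3)*(q^3 - 6*q^2 + 3*q + 10) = (q - 2)*(q + 3)*(q^2 - 4*q - 5) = (q - 5)*(q - 2)*(q + 3)*(q + 1)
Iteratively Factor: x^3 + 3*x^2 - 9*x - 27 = (x + 3)*(x^2 - 9) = (x - 3)*(x + 3)*(x + 3)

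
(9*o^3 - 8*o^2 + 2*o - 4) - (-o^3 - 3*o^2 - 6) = 10*o^3 - 5*o^2 + 2*o + 2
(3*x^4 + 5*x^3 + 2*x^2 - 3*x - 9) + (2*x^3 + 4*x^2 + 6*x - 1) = 3*x^4 + 7*x^3 + 6*x^2 + 3*x - 10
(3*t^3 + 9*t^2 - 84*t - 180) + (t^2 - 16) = 3*t^3 + 10*t^2 - 84*t - 196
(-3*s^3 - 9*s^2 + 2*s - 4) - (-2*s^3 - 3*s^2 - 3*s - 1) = -s^3 - 6*s^2 + 5*s - 3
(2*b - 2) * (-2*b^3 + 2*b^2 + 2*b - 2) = -4*b^4 + 8*b^3 - 8*b + 4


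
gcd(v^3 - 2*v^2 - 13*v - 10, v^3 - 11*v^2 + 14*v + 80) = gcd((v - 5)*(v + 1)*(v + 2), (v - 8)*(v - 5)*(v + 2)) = v^2 - 3*v - 10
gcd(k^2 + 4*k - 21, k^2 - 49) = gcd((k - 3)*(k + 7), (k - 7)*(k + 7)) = k + 7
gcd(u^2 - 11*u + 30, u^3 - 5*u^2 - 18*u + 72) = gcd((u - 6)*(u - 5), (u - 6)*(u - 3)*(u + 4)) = u - 6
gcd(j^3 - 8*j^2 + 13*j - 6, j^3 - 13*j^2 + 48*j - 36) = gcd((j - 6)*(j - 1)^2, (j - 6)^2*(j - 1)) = j^2 - 7*j + 6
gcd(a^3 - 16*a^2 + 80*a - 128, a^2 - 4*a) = a - 4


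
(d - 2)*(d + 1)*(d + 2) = d^3 + d^2 - 4*d - 4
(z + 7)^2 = z^2 + 14*z + 49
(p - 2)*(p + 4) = p^2 + 2*p - 8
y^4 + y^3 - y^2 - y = y*(y - 1)*(y + 1)^2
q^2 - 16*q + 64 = (q - 8)^2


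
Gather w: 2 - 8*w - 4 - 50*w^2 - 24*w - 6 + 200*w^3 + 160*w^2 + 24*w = 200*w^3 + 110*w^2 - 8*w - 8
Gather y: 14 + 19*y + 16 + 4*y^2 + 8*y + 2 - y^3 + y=-y^3 + 4*y^2 + 28*y + 32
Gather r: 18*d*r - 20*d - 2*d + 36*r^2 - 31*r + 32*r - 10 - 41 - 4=-22*d + 36*r^2 + r*(18*d + 1) - 55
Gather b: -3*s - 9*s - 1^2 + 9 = 8 - 12*s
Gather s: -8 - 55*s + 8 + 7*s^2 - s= 7*s^2 - 56*s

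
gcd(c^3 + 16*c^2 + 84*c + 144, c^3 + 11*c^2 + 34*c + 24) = c^2 + 10*c + 24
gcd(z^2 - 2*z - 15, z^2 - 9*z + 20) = z - 5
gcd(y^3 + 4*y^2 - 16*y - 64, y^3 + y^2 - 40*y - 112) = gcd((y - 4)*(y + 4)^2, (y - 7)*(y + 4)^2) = y^2 + 8*y + 16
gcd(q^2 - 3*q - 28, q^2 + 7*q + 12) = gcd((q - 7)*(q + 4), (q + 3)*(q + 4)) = q + 4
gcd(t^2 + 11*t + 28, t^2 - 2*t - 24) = t + 4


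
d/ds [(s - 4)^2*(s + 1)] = (s - 4)*(3*s - 2)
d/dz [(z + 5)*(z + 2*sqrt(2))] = 2*z + 2*sqrt(2) + 5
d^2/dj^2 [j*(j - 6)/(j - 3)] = -18/(j^3 - 9*j^2 + 27*j - 27)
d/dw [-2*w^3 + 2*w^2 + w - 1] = -6*w^2 + 4*w + 1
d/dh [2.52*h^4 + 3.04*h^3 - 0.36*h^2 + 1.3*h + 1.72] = 10.08*h^3 + 9.12*h^2 - 0.72*h + 1.3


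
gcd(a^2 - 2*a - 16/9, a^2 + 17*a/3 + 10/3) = a + 2/3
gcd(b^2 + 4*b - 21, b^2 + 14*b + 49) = b + 7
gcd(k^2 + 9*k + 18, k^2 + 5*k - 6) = k + 6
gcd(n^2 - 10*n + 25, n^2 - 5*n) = n - 5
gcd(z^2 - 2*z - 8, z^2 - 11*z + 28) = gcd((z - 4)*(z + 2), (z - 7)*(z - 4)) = z - 4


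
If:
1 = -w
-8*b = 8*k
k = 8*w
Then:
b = 8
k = -8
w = -1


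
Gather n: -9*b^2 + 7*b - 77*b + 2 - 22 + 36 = -9*b^2 - 70*b + 16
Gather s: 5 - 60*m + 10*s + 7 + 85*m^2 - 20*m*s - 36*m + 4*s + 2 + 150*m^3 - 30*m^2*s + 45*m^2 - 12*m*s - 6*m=150*m^3 + 130*m^2 - 102*m + s*(-30*m^2 - 32*m + 14) + 14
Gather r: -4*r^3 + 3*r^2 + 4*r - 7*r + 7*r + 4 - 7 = -4*r^3 + 3*r^2 + 4*r - 3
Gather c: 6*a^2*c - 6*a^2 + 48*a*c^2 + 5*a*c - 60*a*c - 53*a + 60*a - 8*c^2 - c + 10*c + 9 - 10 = -6*a^2 + 7*a + c^2*(48*a - 8) + c*(6*a^2 - 55*a + 9) - 1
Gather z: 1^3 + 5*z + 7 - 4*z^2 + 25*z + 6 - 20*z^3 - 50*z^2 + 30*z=-20*z^3 - 54*z^2 + 60*z + 14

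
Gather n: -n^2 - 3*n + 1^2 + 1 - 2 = -n^2 - 3*n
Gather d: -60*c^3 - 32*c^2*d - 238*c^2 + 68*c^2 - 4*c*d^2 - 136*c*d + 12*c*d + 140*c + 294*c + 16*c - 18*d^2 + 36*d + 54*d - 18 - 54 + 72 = -60*c^3 - 170*c^2 + 450*c + d^2*(-4*c - 18) + d*(-32*c^2 - 124*c + 90)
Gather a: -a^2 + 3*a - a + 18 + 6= -a^2 + 2*a + 24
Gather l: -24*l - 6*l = -30*l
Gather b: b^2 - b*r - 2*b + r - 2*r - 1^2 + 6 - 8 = b^2 + b*(-r - 2) - r - 3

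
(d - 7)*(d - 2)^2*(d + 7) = d^4 - 4*d^3 - 45*d^2 + 196*d - 196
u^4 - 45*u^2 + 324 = (u - 6)*(u - 3)*(u + 3)*(u + 6)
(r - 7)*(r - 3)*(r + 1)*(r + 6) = r^4 - 3*r^3 - 43*r^2 + 87*r + 126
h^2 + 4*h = h*(h + 4)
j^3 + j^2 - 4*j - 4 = (j - 2)*(j + 1)*(j + 2)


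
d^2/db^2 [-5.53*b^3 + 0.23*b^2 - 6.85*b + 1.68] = 0.46 - 33.18*b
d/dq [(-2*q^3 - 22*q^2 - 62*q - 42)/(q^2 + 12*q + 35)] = 2*(-q^2 - 10*q - 17)/(q^2 + 10*q + 25)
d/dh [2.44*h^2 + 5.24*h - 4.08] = 4.88*h + 5.24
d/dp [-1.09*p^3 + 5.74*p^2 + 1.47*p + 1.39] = -3.27*p^2 + 11.48*p + 1.47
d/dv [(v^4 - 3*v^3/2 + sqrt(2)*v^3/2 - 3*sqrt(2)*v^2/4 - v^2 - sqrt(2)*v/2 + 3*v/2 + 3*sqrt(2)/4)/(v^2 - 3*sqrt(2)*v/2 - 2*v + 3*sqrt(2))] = (8*v^5 - 30*v^4 - 16*sqrt(2)*v^4 + 12*v^3 + 58*sqrt(2)*v^3 - 40*sqrt(2)*v^2 + 47*v^2 - 30*sqrt(2)*v - 36*v - 3 + 24*sqrt(2))/(2*(2*v^4 - 6*sqrt(2)*v^3 - 8*v^3 + 17*v^2 + 24*sqrt(2)*v^2 - 36*v - 24*sqrt(2)*v + 36))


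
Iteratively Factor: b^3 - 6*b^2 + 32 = (b + 2)*(b^2 - 8*b + 16) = (b - 4)*(b + 2)*(b - 4)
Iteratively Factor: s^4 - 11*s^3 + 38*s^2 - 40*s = (s - 4)*(s^3 - 7*s^2 + 10*s) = s*(s - 4)*(s^2 - 7*s + 10) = s*(s - 5)*(s - 4)*(s - 2)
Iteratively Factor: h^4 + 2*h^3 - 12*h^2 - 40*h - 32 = (h + 2)*(h^3 - 12*h - 16) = (h - 4)*(h + 2)*(h^2 + 4*h + 4) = (h - 4)*(h + 2)^2*(h + 2)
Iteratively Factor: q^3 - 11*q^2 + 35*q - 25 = (q - 1)*(q^2 - 10*q + 25) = (q - 5)*(q - 1)*(q - 5)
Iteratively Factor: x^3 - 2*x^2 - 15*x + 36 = (x + 4)*(x^2 - 6*x + 9) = (x - 3)*(x + 4)*(x - 3)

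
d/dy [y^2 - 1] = 2*y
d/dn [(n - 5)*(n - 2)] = 2*n - 7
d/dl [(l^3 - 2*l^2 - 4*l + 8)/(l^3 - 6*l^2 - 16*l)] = 4*(-l^2 - 2*l + 8)/(l^2*(l^2 - 16*l + 64))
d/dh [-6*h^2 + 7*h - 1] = 7 - 12*h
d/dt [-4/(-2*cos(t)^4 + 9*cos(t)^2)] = 8*(4*cos(t)^2 - 9)*sin(t)/((cos(2*t) - 8)^2*cos(t)^3)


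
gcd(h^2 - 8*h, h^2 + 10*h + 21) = 1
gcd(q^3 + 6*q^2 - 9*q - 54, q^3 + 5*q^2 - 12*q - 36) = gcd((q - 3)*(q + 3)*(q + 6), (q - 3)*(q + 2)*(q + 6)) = q^2 + 3*q - 18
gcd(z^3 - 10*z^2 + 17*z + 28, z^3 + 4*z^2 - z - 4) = z + 1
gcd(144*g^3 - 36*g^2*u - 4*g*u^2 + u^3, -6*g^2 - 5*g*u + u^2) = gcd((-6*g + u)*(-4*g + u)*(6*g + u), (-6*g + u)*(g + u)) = -6*g + u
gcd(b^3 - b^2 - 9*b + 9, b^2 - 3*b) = b - 3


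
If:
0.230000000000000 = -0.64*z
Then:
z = -0.36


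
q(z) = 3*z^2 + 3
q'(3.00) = 18.00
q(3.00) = 30.00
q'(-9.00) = -54.00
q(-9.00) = 246.00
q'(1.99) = 11.94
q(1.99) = 14.88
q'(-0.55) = -3.30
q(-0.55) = 3.91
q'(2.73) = 16.38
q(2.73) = 25.36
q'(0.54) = 3.24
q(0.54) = 3.87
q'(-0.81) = -4.86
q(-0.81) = 4.97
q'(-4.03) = -24.18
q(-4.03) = 51.72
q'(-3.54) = -21.24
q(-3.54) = 40.59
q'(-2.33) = -13.98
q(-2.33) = 19.29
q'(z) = 6*z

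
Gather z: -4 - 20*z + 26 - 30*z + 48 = 70 - 50*z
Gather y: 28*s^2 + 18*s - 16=28*s^2 + 18*s - 16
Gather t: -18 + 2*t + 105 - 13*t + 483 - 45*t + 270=840 - 56*t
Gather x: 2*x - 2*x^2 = -2*x^2 + 2*x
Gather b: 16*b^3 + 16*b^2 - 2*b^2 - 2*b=16*b^3 + 14*b^2 - 2*b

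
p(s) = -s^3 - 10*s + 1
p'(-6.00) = -118.00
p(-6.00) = 277.00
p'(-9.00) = -253.00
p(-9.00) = 820.00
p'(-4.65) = -74.87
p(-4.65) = 148.04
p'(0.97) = -12.82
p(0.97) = -9.61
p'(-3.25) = -41.69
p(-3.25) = 67.83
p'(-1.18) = -14.18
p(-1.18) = 14.44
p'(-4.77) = -78.26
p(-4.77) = 157.23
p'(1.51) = -16.84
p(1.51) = -17.54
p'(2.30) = -25.87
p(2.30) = -34.17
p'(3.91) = -55.86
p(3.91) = -97.88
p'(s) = -3*s^2 - 10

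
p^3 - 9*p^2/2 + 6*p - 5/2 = (p - 5/2)*(p - 1)^2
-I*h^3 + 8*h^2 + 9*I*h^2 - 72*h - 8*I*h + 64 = (h - 8)*(h + 8*I)*(-I*h + I)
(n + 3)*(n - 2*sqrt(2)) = n^2 - 2*sqrt(2)*n + 3*n - 6*sqrt(2)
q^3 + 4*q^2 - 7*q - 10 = (q - 2)*(q + 1)*(q + 5)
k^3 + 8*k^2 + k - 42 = (k - 2)*(k + 3)*(k + 7)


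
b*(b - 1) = b^2 - b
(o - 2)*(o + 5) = o^2 + 3*o - 10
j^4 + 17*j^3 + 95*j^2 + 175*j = j*(j + 5)^2*(j + 7)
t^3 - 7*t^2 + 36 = (t - 6)*(t - 3)*(t + 2)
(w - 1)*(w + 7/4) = w^2 + 3*w/4 - 7/4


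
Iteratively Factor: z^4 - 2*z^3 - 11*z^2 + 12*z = (z - 4)*(z^3 + 2*z^2 - 3*z) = (z - 4)*(z + 3)*(z^2 - z) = z*(z - 4)*(z + 3)*(z - 1)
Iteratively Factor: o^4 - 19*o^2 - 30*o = (o + 3)*(o^3 - 3*o^2 - 10*o) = o*(o + 3)*(o^2 - 3*o - 10) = o*(o + 2)*(o + 3)*(o - 5)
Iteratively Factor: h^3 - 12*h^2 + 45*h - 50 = (h - 2)*(h^2 - 10*h + 25) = (h - 5)*(h - 2)*(h - 5)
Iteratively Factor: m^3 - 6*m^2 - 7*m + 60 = (m + 3)*(m^2 - 9*m + 20) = (m - 4)*(m + 3)*(m - 5)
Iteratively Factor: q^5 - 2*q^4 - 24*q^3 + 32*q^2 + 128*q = (q + 4)*(q^4 - 6*q^3 + 32*q) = q*(q + 4)*(q^3 - 6*q^2 + 32) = q*(q - 4)*(q + 4)*(q^2 - 2*q - 8) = q*(q - 4)*(q + 2)*(q + 4)*(q - 4)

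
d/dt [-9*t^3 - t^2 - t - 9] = -27*t^2 - 2*t - 1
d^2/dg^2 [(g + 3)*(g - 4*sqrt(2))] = 2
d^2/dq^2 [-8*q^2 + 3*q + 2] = -16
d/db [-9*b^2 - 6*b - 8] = -18*b - 6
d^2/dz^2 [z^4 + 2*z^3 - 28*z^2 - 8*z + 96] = 12*z^2 + 12*z - 56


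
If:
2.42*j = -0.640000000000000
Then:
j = -0.26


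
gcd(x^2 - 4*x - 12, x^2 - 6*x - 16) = x + 2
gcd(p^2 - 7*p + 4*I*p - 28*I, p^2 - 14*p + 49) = p - 7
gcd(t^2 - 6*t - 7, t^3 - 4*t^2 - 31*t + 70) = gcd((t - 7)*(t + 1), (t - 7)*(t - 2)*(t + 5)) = t - 7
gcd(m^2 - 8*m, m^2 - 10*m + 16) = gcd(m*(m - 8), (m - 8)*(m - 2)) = m - 8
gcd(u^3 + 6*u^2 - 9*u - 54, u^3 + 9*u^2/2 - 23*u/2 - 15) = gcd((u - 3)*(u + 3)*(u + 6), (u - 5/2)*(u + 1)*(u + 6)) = u + 6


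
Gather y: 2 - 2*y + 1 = 3 - 2*y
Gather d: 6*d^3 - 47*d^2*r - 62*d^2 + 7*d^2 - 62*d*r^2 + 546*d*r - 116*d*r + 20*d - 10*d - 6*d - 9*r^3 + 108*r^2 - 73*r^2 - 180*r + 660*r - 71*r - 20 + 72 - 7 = 6*d^3 + d^2*(-47*r - 55) + d*(-62*r^2 + 430*r + 4) - 9*r^3 + 35*r^2 + 409*r + 45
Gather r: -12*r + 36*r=24*r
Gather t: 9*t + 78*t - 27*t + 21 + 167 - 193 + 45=60*t + 40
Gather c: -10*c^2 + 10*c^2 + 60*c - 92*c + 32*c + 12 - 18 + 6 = 0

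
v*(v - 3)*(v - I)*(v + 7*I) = v^4 - 3*v^3 + 6*I*v^3 + 7*v^2 - 18*I*v^2 - 21*v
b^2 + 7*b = b*(b + 7)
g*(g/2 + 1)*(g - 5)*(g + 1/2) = g^4/2 - 5*g^3/4 - 23*g^2/4 - 5*g/2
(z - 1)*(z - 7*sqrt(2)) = z^2 - 7*sqrt(2)*z - z + 7*sqrt(2)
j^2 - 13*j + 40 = (j - 8)*(j - 5)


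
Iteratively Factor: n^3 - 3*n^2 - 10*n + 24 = (n + 3)*(n^2 - 6*n + 8) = (n - 2)*(n + 3)*(n - 4)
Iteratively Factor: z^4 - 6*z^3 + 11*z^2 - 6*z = (z - 1)*(z^3 - 5*z^2 + 6*z) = z*(z - 1)*(z^2 - 5*z + 6) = z*(z - 2)*(z - 1)*(z - 3)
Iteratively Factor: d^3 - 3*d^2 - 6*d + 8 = (d + 2)*(d^2 - 5*d + 4) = (d - 1)*(d + 2)*(d - 4)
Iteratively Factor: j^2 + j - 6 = (j + 3)*(j - 2)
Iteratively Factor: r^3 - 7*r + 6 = (r + 3)*(r^2 - 3*r + 2) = (r - 1)*(r + 3)*(r - 2)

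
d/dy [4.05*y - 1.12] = 4.05000000000000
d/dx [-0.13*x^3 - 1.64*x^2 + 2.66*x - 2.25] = -0.39*x^2 - 3.28*x + 2.66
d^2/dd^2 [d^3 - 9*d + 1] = 6*d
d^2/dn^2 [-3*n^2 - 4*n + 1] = -6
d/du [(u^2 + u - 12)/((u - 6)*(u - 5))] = 6*(-2*u^2 + 14*u - 17)/(u^4 - 22*u^3 + 181*u^2 - 660*u + 900)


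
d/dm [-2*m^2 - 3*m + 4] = -4*m - 3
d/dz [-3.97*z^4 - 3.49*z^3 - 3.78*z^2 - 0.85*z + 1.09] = -15.88*z^3 - 10.47*z^2 - 7.56*z - 0.85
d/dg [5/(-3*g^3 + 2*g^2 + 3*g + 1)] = 5*(9*g^2 - 4*g - 3)/(-3*g^3 + 2*g^2 + 3*g + 1)^2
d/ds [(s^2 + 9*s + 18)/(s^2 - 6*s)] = 3*(-5*s^2 - 12*s + 36)/(s^2*(s^2 - 12*s + 36))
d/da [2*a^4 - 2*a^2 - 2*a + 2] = 8*a^3 - 4*a - 2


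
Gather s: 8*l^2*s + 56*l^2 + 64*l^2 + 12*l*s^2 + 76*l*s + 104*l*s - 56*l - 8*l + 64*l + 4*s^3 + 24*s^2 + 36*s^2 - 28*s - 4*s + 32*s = 120*l^2 + 4*s^3 + s^2*(12*l + 60) + s*(8*l^2 + 180*l)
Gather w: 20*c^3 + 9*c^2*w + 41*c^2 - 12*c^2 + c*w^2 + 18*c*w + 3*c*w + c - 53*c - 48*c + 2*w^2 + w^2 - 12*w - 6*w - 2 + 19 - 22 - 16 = 20*c^3 + 29*c^2 - 100*c + w^2*(c + 3) + w*(9*c^2 + 21*c - 18) - 21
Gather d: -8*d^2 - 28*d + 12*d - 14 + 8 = -8*d^2 - 16*d - 6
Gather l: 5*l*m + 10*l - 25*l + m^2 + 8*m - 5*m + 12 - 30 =l*(5*m - 15) + m^2 + 3*m - 18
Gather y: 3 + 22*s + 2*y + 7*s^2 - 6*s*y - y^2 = 7*s^2 + 22*s - y^2 + y*(2 - 6*s) + 3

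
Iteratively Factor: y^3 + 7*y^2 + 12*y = (y)*(y^2 + 7*y + 12) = y*(y + 3)*(y + 4)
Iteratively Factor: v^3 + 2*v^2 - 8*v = (v - 2)*(v^2 + 4*v) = (v - 2)*(v + 4)*(v)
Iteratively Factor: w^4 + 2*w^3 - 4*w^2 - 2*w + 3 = (w - 1)*(w^3 + 3*w^2 - w - 3) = (w - 1)*(w + 1)*(w^2 + 2*w - 3) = (w - 1)*(w + 1)*(w + 3)*(w - 1)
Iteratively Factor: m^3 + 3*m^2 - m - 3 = (m + 3)*(m^2 - 1) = (m - 1)*(m + 3)*(m + 1)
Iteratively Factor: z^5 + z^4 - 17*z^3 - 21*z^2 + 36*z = (z + 3)*(z^4 - 2*z^3 - 11*z^2 + 12*z) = (z - 4)*(z + 3)*(z^3 + 2*z^2 - 3*z) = z*(z - 4)*(z + 3)*(z^2 + 2*z - 3) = z*(z - 4)*(z - 1)*(z + 3)*(z + 3)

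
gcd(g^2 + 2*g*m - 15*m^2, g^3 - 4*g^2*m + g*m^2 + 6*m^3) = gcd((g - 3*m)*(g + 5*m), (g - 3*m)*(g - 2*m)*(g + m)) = g - 3*m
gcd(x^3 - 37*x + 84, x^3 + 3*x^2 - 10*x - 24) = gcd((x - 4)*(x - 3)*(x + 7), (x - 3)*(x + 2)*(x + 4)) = x - 3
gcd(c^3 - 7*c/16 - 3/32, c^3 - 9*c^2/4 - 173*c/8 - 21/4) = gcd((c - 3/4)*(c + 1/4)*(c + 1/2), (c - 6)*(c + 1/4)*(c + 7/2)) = c + 1/4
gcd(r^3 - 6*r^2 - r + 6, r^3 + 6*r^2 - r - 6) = r^2 - 1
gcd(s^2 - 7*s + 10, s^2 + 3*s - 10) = s - 2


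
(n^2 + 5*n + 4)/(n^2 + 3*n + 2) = (n + 4)/(n + 2)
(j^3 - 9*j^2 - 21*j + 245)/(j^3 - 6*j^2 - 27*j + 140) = (j - 7)/(j - 4)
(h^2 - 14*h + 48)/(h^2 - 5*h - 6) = (h - 8)/(h + 1)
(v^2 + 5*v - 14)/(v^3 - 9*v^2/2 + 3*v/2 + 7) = 2*(v + 7)/(2*v^2 - 5*v - 7)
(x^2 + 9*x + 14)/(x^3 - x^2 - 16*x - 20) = (x + 7)/(x^2 - 3*x - 10)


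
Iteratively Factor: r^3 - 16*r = (r)*(r^2 - 16) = r*(r - 4)*(r + 4)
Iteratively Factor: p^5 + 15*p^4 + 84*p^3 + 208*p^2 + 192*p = (p + 4)*(p^4 + 11*p^3 + 40*p^2 + 48*p) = (p + 4)^2*(p^3 + 7*p^2 + 12*p) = (p + 3)*(p + 4)^2*(p^2 + 4*p) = (p + 3)*(p + 4)^3*(p)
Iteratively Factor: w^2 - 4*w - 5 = (w - 5)*(w + 1)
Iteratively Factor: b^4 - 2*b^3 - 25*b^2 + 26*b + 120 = (b - 3)*(b^3 + b^2 - 22*b - 40) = (b - 5)*(b - 3)*(b^2 + 6*b + 8) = (b - 5)*(b - 3)*(b + 2)*(b + 4)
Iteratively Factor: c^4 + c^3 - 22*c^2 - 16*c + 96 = (c - 2)*(c^3 + 3*c^2 - 16*c - 48) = (c - 2)*(c + 3)*(c^2 - 16) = (c - 4)*(c - 2)*(c + 3)*(c + 4)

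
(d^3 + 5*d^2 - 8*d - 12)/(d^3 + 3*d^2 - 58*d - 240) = (d^2 - d - 2)/(d^2 - 3*d - 40)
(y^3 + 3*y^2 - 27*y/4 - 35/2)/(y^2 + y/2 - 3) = (4*y^2 + 4*y - 35)/(2*(2*y - 3))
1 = 1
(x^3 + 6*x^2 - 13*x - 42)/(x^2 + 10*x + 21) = (x^2 - x - 6)/(x + 3)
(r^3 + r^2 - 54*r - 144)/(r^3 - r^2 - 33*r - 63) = (r^2 - 2*r - 48)/(r^2 - 4*r - 21)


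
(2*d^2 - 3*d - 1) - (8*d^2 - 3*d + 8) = -6*d^2 - 9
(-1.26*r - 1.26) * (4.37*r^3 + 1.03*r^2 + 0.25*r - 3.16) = -5.5062*r^4 - 6.804*r^3 - 1.6128*r^2 + 3.6666*r + 3.9816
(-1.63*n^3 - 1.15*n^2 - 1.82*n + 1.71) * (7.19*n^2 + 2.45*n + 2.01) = -11.7197*n^5 - 12.262*n^4 - 19.1796*n^3 + 5.5244*n^2 + 0.5313*n + 3.4371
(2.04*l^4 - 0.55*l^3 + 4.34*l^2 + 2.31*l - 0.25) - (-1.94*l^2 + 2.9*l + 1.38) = 2.04*l^4 - 0.55*l^3 + 6.28*l^2 - 0.59*l - 1.63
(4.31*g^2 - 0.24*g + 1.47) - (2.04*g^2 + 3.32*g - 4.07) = 2.27*g^2 - 3.56*g + 5.54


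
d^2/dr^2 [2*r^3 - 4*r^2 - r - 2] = 12*r - 8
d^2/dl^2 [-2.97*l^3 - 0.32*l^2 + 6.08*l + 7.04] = -17.82*l - 0.64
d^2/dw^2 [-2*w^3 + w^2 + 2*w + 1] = 2 - 12*w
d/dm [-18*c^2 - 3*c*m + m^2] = -3*c + 2*m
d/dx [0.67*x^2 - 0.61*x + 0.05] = 1.34*x - 0.61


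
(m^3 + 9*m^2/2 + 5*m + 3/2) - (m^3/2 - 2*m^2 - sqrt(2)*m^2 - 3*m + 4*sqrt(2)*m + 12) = m^3/2 + sqrt(2)*m^2 + 13*m^2/2 - 4*sqrt(2)*m + 8*m - 21/2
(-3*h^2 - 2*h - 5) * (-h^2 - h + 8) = 3*h^4 + 5*h^3 - 17*h^2 - 11*h - 40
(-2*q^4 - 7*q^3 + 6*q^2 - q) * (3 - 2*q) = 4*q^5 + 8*q^4 - 33*q^3 + 20*q^2 - 3*q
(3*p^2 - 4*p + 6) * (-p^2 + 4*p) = -3*p^4 + 16*p^3 - 22*p^2 + 24*p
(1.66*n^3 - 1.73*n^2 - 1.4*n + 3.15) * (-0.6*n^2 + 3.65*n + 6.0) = -0.996*n^5 + 7.097*n^4 + 4.4855*n^3 - 17.38*n^2 + 3.0975*n + 18.9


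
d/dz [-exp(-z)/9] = exp(-z)/9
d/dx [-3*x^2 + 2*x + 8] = 2 - 6*x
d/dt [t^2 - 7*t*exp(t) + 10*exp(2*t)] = -7*t*exp(t) + 2*t + 20*exp(2*t) - 7*exp(t)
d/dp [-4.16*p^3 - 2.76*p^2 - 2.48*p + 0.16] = -12.48*p^2 - 5.52*p - 2.48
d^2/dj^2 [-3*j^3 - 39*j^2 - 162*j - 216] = -18*j - 78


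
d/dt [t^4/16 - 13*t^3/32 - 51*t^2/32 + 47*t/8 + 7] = t^3/4 - 39*t^2/32 - 51*t/16 + 47/8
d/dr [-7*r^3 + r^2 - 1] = r*(2 - 21*r)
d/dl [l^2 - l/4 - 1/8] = 2*l - 1/4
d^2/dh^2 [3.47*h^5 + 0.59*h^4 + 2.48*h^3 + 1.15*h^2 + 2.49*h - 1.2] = 69.4*h^3 + 7.08*h^2 + 14.88*h + 2.3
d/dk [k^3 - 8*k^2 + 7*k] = 3*k^2 - 16*k + 7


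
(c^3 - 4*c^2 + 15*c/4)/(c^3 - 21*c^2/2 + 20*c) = (c - 3/2)/(c - 8)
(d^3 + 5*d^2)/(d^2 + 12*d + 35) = d^2/(d + 7)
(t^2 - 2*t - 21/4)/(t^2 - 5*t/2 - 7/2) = (t + 3/2)/(t + 1)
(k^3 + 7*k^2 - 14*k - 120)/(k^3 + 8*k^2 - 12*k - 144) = (k + 5)/(k + 6)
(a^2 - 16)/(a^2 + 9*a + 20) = (a - 4)/(a + 5)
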